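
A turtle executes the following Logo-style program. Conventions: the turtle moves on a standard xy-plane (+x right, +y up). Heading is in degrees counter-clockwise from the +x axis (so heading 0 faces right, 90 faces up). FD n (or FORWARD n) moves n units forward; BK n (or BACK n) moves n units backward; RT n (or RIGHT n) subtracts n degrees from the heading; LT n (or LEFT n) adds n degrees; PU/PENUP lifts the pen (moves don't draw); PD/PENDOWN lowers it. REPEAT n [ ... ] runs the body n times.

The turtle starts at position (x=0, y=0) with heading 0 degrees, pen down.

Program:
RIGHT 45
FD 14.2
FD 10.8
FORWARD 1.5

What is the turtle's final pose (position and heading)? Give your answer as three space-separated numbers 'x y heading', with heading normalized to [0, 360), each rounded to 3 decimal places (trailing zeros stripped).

Executing turtle program step by step:
Start: pos=(0,0), heading=0, pen down
RT 45: heading 0 -> 315
FD 14.2: (0,0) -> (10.041,-10.041) [heading=315, draw]
FD 10.8: (10.041,-10.041) -> (17.678,-17.678) [heading=315, draw]
FD 1.5: (17.678,-17.678) -> (18.738,-18.738) [heading=315, draw]
Final: pos=(18.738,-18.738), heading=315, 3 segment(s) drawn

Answer: 18.738 -18.738 315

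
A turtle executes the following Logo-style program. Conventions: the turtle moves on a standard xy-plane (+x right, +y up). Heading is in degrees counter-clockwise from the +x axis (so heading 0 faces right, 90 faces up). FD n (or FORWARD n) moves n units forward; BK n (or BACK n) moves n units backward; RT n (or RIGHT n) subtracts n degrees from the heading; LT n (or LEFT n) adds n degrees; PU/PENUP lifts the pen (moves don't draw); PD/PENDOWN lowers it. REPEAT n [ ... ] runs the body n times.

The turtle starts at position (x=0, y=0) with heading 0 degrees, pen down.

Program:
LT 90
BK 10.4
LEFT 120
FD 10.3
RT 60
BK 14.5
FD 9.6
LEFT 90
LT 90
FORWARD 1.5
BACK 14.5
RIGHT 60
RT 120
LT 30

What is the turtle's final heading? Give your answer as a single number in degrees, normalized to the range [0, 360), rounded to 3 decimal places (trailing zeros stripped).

Executing turtle program step by step:
Start: pos=(0,0), heading=0, pen down
LT 90: heading 0 -> 90
BK 10.4: (0,0) -> (0,-10.4) [heading=90, draw]
LT 120: heading 90 -> 210
FD 10.3: (0,-10.4) -> (-8.92,-15.55) [heading=210, draw]
RT 60: heading 210 -> 150
BK 14.5: (-8.92,-15.55) -> (3.637,-22.8) [heading=150, draw]
FD 9.6: (3.637,-22.8) -> (-4.677,-18) [heading=150, draw]
LT 90: heading 150 -> 240
LT 90: heading 240 -> 330
FD 1.5: (-4.677,-18) -> (-3.377,-18.75) [heading=330, draw]
BK 14.5: (-3.377,-18.75) -> (-15.935,-11.5) [heading=330, draw]
RT 60: heading 330 -> 270
RT 120: heading 270 -> 150
LT 30: heading 150 -> 180
Final: pos=(-15.935,-11.5), heading=180, 6 segment(s) drawn

Answer: 180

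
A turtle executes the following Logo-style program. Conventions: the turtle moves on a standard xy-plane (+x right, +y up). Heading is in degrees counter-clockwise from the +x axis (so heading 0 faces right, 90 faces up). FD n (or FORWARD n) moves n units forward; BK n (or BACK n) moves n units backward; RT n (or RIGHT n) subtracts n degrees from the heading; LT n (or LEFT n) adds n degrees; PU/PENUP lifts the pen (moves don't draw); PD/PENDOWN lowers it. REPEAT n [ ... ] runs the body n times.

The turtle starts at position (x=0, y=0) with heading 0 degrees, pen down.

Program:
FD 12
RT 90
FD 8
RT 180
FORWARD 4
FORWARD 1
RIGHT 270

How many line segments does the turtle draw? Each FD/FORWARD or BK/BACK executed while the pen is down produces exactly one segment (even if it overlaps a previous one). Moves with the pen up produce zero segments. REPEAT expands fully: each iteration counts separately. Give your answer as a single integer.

Answer: 4

Derivation:
Executing turtle program step by step:
Start: pos=(0,0), heading=0, pen down
FD 12: (0,0) -> (12,0) [heading=0, draw]
RT 90: heading 0 -> 270
FD 8: (12,0) -> (12,-8) [heading=270, draw]
RT 180: heading 270 -> 90
FD 4: (12,-8) -> (12,-4) [heading=90, draw]
FD 1: (12,-4) -> (12,-3) [heading=90, draw]
RT 270: heading 90 -> 180
Final: pos=(12,-3), heading=180, 4 segment(s) drawn
Segments drawn: 4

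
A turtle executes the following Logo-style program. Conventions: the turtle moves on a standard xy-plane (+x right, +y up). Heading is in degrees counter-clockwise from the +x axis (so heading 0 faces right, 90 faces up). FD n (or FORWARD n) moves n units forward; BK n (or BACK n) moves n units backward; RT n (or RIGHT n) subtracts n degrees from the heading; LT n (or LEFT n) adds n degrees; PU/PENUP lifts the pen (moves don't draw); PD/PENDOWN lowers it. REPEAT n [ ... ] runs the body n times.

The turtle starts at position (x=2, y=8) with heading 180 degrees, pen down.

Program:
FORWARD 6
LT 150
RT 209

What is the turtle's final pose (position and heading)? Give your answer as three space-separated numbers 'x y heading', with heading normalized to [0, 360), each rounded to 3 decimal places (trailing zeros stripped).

Executing turtle program step by step:
Start: pos=(2,8), heading=180, pen down
FD 6: (2,8) -> (-4,8) [heading=180, draw]
LT 150: heading 180 -> 330
RT 209: heading 330 -> 121
Final: pos=(-4,8), heading=121, 1 segment(s) drawn

Answer: -4 8 121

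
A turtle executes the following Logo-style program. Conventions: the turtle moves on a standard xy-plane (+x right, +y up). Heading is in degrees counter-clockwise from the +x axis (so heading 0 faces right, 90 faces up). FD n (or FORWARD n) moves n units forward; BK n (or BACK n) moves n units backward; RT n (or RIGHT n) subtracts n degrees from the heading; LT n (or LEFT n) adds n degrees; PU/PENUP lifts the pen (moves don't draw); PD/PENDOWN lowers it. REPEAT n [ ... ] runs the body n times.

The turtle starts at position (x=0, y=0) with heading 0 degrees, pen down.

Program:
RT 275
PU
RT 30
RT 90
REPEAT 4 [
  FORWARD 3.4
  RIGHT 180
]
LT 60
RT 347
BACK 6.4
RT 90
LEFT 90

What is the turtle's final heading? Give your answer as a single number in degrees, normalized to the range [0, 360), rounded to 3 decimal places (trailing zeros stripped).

Answer: 38

Derivation:
Executing turtle program step by step:
Start: pos=(0,0), heading=0, pen down
RT 275: heading 0 -> 85
PU: pen up
RT 30: heading 85 -> 55
RT 90: heading 55 -> 325
REPEAT 4 [
  -- iteration 1/4 --
  FD 3.4: (0,0) -> (2.785,-1.95) [heading=325, move]
  RT 180: heading 325 -> 145
  -- iteration 2/4 --
  FD 3.4: (2.785,-1.95) -> (0,0) [heading=145, move]
  RT 180: heading 145 -> 325
  -- iteration 3/4 --
  FD 3.4: (0,0) -> (2.785,-1.95) [heading=325, move]
  RT 180: heading 325 -> 145
  -- iteration 4/4 --
  FD 3.4: (2.785,-1.95) -> (0,0) [heading=145, move]
  RT 180: heading 145 -> 325
]
LT 60: heading 325 -> 25
RT 347: heading 25 -> 38
BK 6.4: (0,0) -> (-5.043,-3.94) [heading=38, move]
RT 90: heading 38 -> 308
LT 90: heading 308 -> 38
Final: pos=(-5.043,-3.94), heading=38, 0 segment(s) drawn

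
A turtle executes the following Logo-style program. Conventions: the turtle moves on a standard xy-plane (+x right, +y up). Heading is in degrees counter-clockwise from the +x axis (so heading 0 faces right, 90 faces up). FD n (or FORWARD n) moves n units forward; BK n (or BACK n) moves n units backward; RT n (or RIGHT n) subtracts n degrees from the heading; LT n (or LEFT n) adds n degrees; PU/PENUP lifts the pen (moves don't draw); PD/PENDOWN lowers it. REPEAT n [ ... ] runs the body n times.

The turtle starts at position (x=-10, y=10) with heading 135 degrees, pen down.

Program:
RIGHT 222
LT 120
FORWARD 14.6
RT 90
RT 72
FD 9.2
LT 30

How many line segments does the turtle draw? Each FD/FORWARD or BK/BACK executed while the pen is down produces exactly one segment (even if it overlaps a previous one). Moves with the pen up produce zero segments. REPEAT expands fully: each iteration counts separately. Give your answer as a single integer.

Executing turtle program step by step:
Start: pos=(-10,10), heading=135, pen down
RT 222: heading 135 -> 273
LT 120: heading 273 -> 33
FD 14.6: (-10,10) -> (2.245,17.952) [heading=33, draw]
RT 90: heading 33 -> 303
RT 72: heading 303 -> 231
FD 9.2: (2.245,17.952) -> (-3.545,10.802) [heading=231, draw]
LT 30: heading 231 -> 261
Final: pos=(-3.545,10.802), heading=261, 2 segment(s) drawn
Segments drawn: 2

Answer: 2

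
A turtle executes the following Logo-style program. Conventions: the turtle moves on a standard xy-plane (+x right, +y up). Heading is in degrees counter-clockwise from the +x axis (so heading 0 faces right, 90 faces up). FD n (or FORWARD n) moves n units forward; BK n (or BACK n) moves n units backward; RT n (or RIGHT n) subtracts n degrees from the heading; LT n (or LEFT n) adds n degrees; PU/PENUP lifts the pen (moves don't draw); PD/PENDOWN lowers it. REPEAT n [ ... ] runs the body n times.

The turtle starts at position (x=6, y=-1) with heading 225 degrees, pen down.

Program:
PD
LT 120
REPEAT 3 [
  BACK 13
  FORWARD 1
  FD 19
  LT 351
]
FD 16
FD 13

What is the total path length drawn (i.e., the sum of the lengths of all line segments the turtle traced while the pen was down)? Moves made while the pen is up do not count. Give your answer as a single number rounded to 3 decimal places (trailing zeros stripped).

Answer: 128

Derivation:
Executing turtle program step by step:
Start: pos=(6,-1), heading=225, pen down
PD: pen down
LT 120: heading 225 -> 345
REPEAT 3 [
  -- iteration 1/3 --
  BK 13: (6,-1) -> (-6.557,2.365) [heading=345, draw]
  FD 1: (-6.557,2.365) -> (-5.591,2.106) [heading=345, draw]
  FD 19: (-5.591,2.106) -> (12.761,-2.812) [heading=345, draw]
  LT 351: heading 345 -> 336
  -- iteration 2/3 --
  BK 13: (12.761,-2.812) -> (0.885,2.476) [heading=336, draw]
  FD 1: (0.885,2.476) -> (1.799,2.069) [heading=336, draw]
  FD 19: (1.799,2.069) -> (19.156,-5.659) [heading=336, draw]
  LT 351: heading 336 -> 327
  -- iteration 3/3 --
  BK 13: (19.156,-5.659) -> (8.254,1.421) [heading=327, draw]
  FD 1: (8.254,1.421) -> (9.092,0.877) [heading=327, draw]
  FD 19: (9.092,0.877) -> (25.027,-9.471) [heading=327, draw]
  LT 351: heading 327 -> 318
]
FD 16: (25.027,-9.471) -> (36.917,-20.177) [heading=318, draw]
FD 13: (36.917,-20.177) -> (46.578,-28.876) [heading=318, draw]
Final: pos=(46.578,-28.876), heading=318, 11 segment(s) drawn

Segment lengths:
  seg 1: (6,-1) -> (-6.557,2.365), length = 13
  seg 2: (-6.557,2.365) -> (-5.591,2.106), length = 1
  seg 3: (-5.591,2.106) -> (12.761,-2.812), length = 19
  seg 4: (12.761,-2.812) -> (0.885,2.476), length = 13
  seg 5: (0.885,2.476) -> (1.799,2.069), length = 1
  seg 6: (1.799,2.069) -> (19.156,-5.659), length = 19
  seg 7: (19.156,-5.659) -> (8.254,1.421), length = 13
  seg 8: (8.254,1.421) -> (9.092,0.877), length = 1
  seg 9: (9.092,0.877) -> (25.027,-9.471), length = 19
  seg 10: (25.027,-9.471) -> (36.917,-20.177), length = 16
  seg 11: (36.917,-20.177) -> (46.578,-28.876), length = 13
Total = 128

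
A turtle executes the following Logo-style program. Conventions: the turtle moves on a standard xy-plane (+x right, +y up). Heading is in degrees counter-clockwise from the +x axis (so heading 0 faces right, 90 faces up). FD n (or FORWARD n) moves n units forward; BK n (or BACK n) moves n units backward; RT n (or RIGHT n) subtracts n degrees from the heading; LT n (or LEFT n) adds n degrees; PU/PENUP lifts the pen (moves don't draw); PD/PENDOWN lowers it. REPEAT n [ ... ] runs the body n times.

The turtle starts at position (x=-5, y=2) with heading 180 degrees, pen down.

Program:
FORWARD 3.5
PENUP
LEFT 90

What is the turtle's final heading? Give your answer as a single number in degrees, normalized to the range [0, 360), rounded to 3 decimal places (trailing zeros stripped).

Answer: 270

Derivation:
Executing turtle program step by step:
Start: pos=(-5,2), heading=180, pen down
FD 3.5: (-5,2) -> (-8.5,2) [heading=180, draw]
PU: pen up
LT 90: heading 180 -> 270
Final: pos=(-8.5,2), heading=270, 1 segment(s) drawn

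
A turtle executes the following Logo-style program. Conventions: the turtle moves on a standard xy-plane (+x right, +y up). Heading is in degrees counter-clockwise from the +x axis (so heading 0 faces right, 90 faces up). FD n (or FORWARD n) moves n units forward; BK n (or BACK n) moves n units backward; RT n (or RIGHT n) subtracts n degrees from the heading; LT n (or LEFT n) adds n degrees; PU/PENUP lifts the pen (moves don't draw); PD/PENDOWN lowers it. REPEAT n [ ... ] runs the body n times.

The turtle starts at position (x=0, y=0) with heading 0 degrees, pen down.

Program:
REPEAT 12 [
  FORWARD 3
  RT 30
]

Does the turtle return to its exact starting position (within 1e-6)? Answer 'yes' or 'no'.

Executing turtle program step by step:
Start: pos=(0,0), heading=0, pen down
REPEAT 12 [
  -- iteration 1/12 --
  FD 3: (0,0) -> (3,0) [heading=0, draw]
  RT 30: heading 0 -> 330
  -- iteration 2/12 --
  FD 3: (3,0) -> (5.598,-1.5) [heading=330, draw]
  RT 30: heading 330 -> 300
  -- iteration 3/12 --
  FD 3: (5.598,-1.5) -> (7.098,-4.098) [heading=300, draw]
  RT 30: heading 300 -> 270
  -- iteration 4/12 --
  FD 3: (7.098,-4.098) -> (7.098,-7.098) [heading=270, draw]
  RT 30: heading 270 -> 240
  -- iteration 5/12 --
  FD 3: (7.098,-7.098) -> (5.598,-9.696) [heading=240, draw]
  RT 30: heading 240 -> 210
  -- iteration 6/12 --
  FD 3: (5.598,-9.696) -> (3,-11.196) [heading=210, draw]
  RT 30: heading 210 -> 180
  -- iteration 7/12 --
  FD 3: (3,-11.196) -> (0,-11.196) [heading=180, draw]
  RT 30: heading 180 -> 150
  -- iteration 8/12 --
  FD 3: (0,-11.196) -> (-2.598,-9.696) [heading=150, draw]
  RT 30: heading 150 -> 120
  -- iteration 9/12 --
  FD 3: (-2.598,-9.696) -> (-4.098,-7.098) [heading=120, draw]
  RT 30: heading 120 -> 90
  -- iteration 10/12 --
  FD 3: (-4.098,-7.098) -> (-4.098,-4.098) [heading=90, draw]
  RT 30: heading 90 -> 60
  -- iteration 11/12 --
  FD 3: (-4.098,-4.098) -> (-2.598,-1.5) [heading=60, draw]
  RT 30: heading 60 -> 30
  -- iteration 12/12 --
  FD 3: (-2.598,-1.5) -> (0,0) [heading=30, draw]
  RT 30: heading 30 -> 0
]
Final: pos=(0,0), heading=0, 12 segment(s) drawn

Start position: (0, 0)
Final position: (0, 0)
Distance = 0; < 1e-6 -> CLOSED

Answer: yes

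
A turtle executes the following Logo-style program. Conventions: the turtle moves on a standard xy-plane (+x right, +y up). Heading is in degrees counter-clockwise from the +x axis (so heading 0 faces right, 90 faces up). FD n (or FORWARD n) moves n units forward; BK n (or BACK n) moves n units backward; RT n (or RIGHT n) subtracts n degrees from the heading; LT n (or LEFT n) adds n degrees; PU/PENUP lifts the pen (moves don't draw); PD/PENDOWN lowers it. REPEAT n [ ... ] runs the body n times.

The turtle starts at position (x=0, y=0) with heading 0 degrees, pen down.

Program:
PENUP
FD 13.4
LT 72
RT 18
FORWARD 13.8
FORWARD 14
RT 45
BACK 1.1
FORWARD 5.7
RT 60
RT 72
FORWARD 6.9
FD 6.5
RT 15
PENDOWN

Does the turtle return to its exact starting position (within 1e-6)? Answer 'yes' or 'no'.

Answer: no

Derivation:
Executing turtle program step by step:
Start: pos=(0,0), heading=0, pen down
PU: pen up
FD 13.4: (0,0) -> (13.4,0) [heading=0, move]
LT 72: heading 0 -> 72
RT 18: heading 72 -> 54
FD 13.8: (13.4,0) -> (21.511,11.164) [heading=54, move]
FD 14: (21.511,11.164) -> (29.74,22.491) [heading=54, move]
RT 45: heading 54 -> 9
BK 1.1: (29.74,22.491) -> (28.654,22.319) [heading=9, move]
FD 5.7: (28.654,22.319) -> (34.284,23.21) [heading=9, move]
RT 60: heading 9 -> 309
RT 72: heading 309 -> 237
FD 6.9: (34.284,23.21) -> (30.526,17.423) [heading=237, move]
FD 6.5: (30.526,17.423) -> (26.986,11.972) [heading=237, move]
RT 15: heading 237 -> 222
PD: pen down
Final: pos=(26.986,11.972), heading=222, 0 segment(s) drawn

Start position: (0, 0)
Final position: (26.986, 11.972)
Distance = 29.522; >= 1e-6 -> NOT closed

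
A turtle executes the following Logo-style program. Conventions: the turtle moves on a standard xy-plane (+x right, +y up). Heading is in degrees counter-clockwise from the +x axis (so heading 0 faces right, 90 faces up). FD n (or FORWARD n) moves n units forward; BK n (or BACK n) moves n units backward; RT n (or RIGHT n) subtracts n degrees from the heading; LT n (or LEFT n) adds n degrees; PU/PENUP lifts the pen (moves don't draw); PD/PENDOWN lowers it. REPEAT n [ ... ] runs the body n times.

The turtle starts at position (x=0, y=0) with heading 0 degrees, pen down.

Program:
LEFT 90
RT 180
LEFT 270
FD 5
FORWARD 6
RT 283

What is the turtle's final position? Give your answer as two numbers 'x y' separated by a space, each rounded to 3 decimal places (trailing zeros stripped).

Answer: -11 0

Derivation:
Executing turtle program step by step:
Start: pos=(0,0), heading=0, pen down
LT 90: heading 0 -> 90
RT 180: heading 90 -> 270
LT 270: heading 270 -> 180
FD 5: (0,0) -> (-5,0) [heading=180, draw]
FD 6: (-5,0) -> (-11,0) [heading=180, draw]
RT 283: heading 180 -> 257
Final: pos=(-11,0), heading=257, 2 segment(s) drawn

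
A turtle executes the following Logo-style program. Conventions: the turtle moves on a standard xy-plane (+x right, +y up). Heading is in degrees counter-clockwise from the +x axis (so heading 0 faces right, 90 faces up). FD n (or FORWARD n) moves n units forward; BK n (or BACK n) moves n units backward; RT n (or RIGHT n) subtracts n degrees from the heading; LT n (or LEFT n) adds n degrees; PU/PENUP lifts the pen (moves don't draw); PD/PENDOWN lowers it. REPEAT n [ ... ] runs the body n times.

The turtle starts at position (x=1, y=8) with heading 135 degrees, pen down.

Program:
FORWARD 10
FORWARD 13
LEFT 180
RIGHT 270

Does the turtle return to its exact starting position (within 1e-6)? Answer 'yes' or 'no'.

Executing turtle program step by step:
Start: pos=(1,8), heading=135, pen down
FD 10: (1,8) -> (-6.071,15.071) [heading=135, draw]
FD 13: (-6.071,15.071) -> (-15.263,24.263) [heading=135, draw]
LT 180: heading 135 -> 315
RT 270: heading 315 -> 45
Final: pos=(-15.263,24.263), heading=45, 2 segment(s) drawn

Start position: (1, 8)
Final position: (-15.263, 24.263)
Distance = 23; >= 1e-6 -> NOT closed

Answer: no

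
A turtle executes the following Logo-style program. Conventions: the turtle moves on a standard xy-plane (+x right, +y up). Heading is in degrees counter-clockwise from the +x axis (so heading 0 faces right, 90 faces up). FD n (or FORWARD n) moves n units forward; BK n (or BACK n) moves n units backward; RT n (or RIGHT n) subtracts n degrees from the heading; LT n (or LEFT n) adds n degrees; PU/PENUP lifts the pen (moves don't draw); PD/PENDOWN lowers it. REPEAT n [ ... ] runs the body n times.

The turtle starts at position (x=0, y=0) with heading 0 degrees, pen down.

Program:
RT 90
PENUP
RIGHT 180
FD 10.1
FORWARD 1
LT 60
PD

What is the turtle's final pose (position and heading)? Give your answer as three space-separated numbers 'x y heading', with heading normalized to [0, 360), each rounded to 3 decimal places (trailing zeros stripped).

Executing turtle program step by step:
Start: pos=(0,0), heading=0, pen down
RT 90: heading 0 -> 270
PU: pen up
RT 180: heading 270 -> 90
FD 10.1: (0,0) -> (0,10.1) [heading=90, move]
FD 1: (0,10.1) -> (0,11.1) [heading=90, move]
LT 60: heading 90 -> 150
PD: pen down
Final: pos=(0,11.1), heading=150, 0 segment(s) drawn

Answer: 0 11.1 150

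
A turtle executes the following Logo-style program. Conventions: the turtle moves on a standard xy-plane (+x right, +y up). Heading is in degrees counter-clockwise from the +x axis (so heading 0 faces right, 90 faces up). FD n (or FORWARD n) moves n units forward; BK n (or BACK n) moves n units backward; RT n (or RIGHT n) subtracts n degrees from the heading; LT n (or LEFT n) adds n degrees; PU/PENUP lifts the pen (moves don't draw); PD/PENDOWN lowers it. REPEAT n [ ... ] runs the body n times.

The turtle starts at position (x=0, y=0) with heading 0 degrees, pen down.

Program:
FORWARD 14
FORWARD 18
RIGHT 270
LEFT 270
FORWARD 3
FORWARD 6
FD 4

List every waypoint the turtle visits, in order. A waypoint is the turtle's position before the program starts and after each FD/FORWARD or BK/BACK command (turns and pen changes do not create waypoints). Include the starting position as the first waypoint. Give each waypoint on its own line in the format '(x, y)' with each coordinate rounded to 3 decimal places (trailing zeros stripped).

Executing turtle program step by step:
Start: pos=(0,0), heading=0, pen down
FD 14: (0,0) -> (14,0) [heading=0, draw]
FD 18: (14,0) -> (32,0) [heading=0, draw]
RT 270: heading 0 -> 90
LT 270: heading 90 -> 0
FD 3: (32,0) -> (35,0) [heading=0, draw]
FD 6: (35,0) -> (41,0) [heading=0, draw]
FD 4: (41,0) -> (45,0) [heading=0, draw]
Final: pos=(45,0), heading=0, 5 segment(s) drawn
Waypoints (6 total):
(0, 0)
(14, 0)
(32, 0)
(35, 0)
(41, 0)
(45, 0)

Answer: (0, 0)
(14, 0)
(32, 0)
(35, 0)
(41, 0)
(45, 0)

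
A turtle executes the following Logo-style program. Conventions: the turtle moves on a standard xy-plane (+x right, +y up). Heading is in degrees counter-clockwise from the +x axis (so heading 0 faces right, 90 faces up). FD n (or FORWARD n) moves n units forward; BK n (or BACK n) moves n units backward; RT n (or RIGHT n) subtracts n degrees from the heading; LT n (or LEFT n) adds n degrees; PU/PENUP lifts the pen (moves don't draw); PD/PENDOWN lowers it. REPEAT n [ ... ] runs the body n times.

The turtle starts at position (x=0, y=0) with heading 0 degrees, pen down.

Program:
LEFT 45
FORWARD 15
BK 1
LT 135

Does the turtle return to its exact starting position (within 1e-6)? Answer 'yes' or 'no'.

Answer: no

Derivation:
Executing turtle program step by step:
Start: pos=(0,0), heading=0, pen down
LT 45: heading 0 -> 45
FD 15: (0,0) -> (10.607,10.607) [heading=45, draw]
BK 1: (10.607,10.607) -> (9.899,9.899) [heading=45, draw]
LT 135: heading 45 -> 180
Final: pos=(9.899,9.899), heading=180, 2 segment(s) drawn

Start position: (0, 0)
Final position: (9.899, 9.899)
Distance = 14; >= 1e-6 -> NOT closed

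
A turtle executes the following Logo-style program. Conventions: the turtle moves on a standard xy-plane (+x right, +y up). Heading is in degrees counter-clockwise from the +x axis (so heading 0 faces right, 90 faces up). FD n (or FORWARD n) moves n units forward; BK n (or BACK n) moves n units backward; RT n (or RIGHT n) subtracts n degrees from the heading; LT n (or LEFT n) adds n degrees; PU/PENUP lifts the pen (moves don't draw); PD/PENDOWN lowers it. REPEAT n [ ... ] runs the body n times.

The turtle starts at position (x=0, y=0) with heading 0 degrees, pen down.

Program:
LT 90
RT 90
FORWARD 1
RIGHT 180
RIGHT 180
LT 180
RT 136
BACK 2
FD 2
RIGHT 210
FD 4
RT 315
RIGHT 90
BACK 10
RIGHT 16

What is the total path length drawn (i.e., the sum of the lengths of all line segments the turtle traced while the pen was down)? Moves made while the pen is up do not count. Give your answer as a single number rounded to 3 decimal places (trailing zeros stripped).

Executing turtle program step by step:
Start: pos=(0,0), heading=0, pen down
LT 90: heading 0 -> 90
RT 90: heading 90 -> 0
FD 1: (0,0) -> (1,0) [heading=0, draw]
RT 180: heading 0 -> 180
RT 180: heading 180 -> 0
LT 180: heading 0 -> 180
RT 136: heading 180 -> 44
BK 2: (1,0) -> (-0.439,-1.389) [heading=44, draw]
FD 2: (-0.439,-1.389) -> (1,0) [heading=44, draw]
RT 210: heading 44 -> 194
FD 4: (1,0) -> (-2.881,-0.968) [heading=194, draw]
RT 315: heading 194 -> 239
RT 90: heading 239 -> 149
BK 10: (-2.881,-0.968) -> (5.69,-6.118) [heading=149, draw]
RT 16: heading 149 -> 133
Final: pos=(5.69,-6.118), heading=133, 5 segment(s) drawn

Segment lengths:
  seg 1: (0,0) -> (1,0), length = 1
  seg 2: (1,0) -> (-0.439,-1.389), length = 2
  seg 3: (-0.439,-1.389) -> (1,0), length = 2
  seg 4: (1,0) -> (-2.881,-0.968), length = 4
  seg 5: (-2.881,-0.968) -> (5.69,-6.118), length = 10
Total = 19

Answer: 19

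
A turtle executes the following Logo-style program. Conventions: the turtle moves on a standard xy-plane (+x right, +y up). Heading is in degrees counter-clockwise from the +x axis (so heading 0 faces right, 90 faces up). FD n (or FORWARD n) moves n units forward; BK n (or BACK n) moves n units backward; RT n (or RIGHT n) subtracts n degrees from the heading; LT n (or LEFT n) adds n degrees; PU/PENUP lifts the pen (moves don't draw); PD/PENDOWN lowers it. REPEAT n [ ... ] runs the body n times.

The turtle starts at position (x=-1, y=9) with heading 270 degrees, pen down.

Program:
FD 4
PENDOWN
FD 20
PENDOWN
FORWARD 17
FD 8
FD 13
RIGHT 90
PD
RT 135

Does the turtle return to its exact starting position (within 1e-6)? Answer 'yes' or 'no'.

Executing turtle program step by step:
Start: pos=(-1,9), heading=270, pen down
FD 4: (-1,9) -> (-1,5) [heading=270, draw]
PD: pen down
FD 20: (-1,5) -> (-1,-15) [heading=270, draw]
PD: pen down
FD 17: (-1,-15) -> (-1,-32) [heading=270, draw]
FD 8: (-1,-32) -> (-1,-40) [heading=270, draw]
FD 13: (-1,-40) -> (-1,-53) [heading=270, draw]
RT 90: heading 270 -> 180
PD: pen down
RT 135: heading 180 -> 45
Final: pos=(-1,-53), heading=45, 5 segment(s) drawn

Start position: (-1, 9)
Final position: (-1, -53)
Distance = 62; >= 1e-6 -> NOT closed

Answer: no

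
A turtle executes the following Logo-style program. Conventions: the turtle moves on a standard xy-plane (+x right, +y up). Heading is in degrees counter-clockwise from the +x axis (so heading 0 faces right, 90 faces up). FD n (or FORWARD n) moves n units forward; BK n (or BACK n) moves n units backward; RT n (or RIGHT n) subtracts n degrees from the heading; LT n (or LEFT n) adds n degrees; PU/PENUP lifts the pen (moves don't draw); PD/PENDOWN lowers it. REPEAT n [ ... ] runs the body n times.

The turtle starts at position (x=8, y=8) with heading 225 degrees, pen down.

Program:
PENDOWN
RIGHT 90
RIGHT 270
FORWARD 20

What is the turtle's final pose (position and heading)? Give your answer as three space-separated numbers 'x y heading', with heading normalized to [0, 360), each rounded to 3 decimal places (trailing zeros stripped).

Answer: -6.142 -6.142 225

Derivation:
Executing turtle program step by step:
Start: pos=(8,8), heading=225, pen down
PD: pen down
RT 90: heading 225 -> 135
RT 270: heading 135 -> 225
FD 20: (8,8) -> (-6.142,-6.142) [heading=225, draw]
Final: pos=(-6.142,-6.142), heading=225, 1 segment(s) drawn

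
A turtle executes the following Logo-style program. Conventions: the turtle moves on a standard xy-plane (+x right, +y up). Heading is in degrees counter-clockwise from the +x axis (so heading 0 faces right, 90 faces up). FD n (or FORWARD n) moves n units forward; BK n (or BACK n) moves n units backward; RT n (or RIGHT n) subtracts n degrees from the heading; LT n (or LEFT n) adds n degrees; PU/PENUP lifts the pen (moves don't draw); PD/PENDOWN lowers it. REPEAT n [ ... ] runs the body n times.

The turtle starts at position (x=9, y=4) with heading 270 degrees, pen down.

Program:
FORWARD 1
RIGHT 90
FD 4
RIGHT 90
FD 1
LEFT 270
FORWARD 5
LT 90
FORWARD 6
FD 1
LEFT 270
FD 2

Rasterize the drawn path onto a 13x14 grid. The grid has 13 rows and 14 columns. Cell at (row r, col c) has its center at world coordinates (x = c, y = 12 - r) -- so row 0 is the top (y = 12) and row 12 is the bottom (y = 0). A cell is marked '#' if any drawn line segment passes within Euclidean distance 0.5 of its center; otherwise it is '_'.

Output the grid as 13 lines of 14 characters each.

Segment 0: (9,4) -> (9,3)
Segment 1: (9,3) -> (5,3)
Segment 2: (5,3) -> (5,4)
Segment 3: (5,4) -> (10,4)
Segment 4: (10,4) -> (10,10)
Segment 5: (10,10) -> (10,11)
Segment 6: (10,11) -> (12,11)

Answer: ______________
__________###_
__________#___
__________#___
__________#___
__________#___
__________#___
__________#___
_____######___
_____#####____
______________
______________
______________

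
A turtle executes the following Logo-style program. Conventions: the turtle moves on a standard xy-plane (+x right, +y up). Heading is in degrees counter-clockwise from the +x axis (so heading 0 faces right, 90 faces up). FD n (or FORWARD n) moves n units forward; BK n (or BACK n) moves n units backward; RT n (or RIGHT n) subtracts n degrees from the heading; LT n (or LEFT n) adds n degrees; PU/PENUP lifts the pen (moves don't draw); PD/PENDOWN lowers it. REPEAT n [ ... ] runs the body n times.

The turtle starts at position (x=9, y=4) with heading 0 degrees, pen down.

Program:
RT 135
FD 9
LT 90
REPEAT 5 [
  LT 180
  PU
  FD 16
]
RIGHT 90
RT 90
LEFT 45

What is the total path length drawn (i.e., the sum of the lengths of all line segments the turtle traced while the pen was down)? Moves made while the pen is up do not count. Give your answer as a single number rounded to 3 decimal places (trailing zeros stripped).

Executing turtle program step by step:
Start: pos=(9,4), heading=0, pen down
RT 135: heading 0 -> 225
FD 9: (9,4) -> (2.636,-2.364) [heading=225, draw]
LT 90: heading 225 -> 315
REPEAT 5 [
  -- iteration 1/5 --
  LT 180: heading 315 -> 135
  PU: pen up
  FD 16: (2.636,-2.364) -> (-8.678,8.95) [heading=135, move]
  -- iteration 2/5 --
  LT 180: heading 135 -> 315
  PU: pen up
  FD 16: (-8.678,8.95) -> (2.636,-2.364) [heading=315, move]
  -- iteration 3/5 --
  LT 180: heading 315 -> 135
  PU: pen up
  FD 16: (2.636,-2.364) -> (-8.678,8.95) [heading=135, move]
  -- iteration 4/5 --
  LT 180: heading 135 -> 315
  PU: pen up
  FD 16: (-8.678,8.95) -> (2.636,-2.364) [heading=315, move]
  -- iteration 5/5 --
  LT 180: heading 315 -> 135
  PU: pen up
  FD 16: (2.636,-2.364) -> (-8.678,8.95) [heading=135, move]
]
RT 90: heading 135 -> 45
RT 90: heading 45 -> 315
LT 45: heading 315 -> 0
Final: pos=(-8.678,8.95), heading=0, 1 segment(s) drawn

Segment lengths:
  seg 1: (9,4) -> (2.636,-2.364), length = 9
Total = 9

Answer: 9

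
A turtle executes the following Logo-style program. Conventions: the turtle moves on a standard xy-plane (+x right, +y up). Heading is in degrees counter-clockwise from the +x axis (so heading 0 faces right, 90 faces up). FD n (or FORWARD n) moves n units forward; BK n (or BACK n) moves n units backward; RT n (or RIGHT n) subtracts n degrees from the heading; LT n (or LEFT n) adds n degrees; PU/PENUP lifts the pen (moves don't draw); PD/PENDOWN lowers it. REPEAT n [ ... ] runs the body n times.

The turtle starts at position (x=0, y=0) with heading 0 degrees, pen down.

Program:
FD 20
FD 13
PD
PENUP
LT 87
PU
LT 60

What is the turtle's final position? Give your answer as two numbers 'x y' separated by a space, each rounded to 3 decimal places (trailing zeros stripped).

Executing turtle program step by step:
Start: pos=(0,0), heading=0, pen down
FD 20: (0,0) -> (20,0) [heading=0, draw]
FD 13: (20,0) -> (33,0) [heading=0, draw]
PD: pen down
PU: pen up
LT 87: heading 0 -> 87
PU: pen up
LT 60: heading 87 -> 147
Final: pos=(33,0), heading=147, 2 segment(s) drawn

Answer: 33 0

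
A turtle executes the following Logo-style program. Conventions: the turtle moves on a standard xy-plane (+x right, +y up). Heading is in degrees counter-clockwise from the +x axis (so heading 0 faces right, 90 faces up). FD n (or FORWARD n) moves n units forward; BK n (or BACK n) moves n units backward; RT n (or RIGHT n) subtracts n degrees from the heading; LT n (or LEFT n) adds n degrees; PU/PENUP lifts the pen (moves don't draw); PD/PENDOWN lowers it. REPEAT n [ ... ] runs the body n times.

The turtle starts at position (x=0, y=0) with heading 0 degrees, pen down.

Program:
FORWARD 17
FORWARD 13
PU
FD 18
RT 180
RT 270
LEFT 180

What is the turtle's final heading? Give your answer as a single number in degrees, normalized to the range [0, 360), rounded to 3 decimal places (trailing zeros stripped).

Executing turtle program step by step:
Start: pos=(0,0), heading=0, pen down
FD 17: (0,0) -> (17,0) [heading=0, draw]
FD 13: (17,0) -> (30,0) [heading=0, draw]
PU: pen up
FD 18: (30,0) -> (48,0) [heading=0, move]
RT 180: heading 0 -> 180
RT 270: heading 180 -> 270
LT 180: heading 270 -> 90
Final: pos=(48,0), heading=90, 2 segment(s) drawn

Answer: 90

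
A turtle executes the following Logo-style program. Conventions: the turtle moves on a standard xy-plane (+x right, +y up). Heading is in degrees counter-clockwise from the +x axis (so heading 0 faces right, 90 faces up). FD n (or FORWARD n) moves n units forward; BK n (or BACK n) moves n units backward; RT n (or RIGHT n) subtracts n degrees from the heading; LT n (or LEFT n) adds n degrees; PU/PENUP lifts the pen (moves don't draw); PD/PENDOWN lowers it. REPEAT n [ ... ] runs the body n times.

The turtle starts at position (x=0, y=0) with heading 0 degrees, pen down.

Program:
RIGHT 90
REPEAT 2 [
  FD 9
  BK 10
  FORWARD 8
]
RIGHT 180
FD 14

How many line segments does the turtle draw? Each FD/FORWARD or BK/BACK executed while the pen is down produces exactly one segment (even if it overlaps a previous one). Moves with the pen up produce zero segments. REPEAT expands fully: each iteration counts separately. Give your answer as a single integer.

Executing turtle program step by step:
Start: pos=(0,0), heading=0, pen down
RT 90: heading 0 -> 270
REPEAT 2 [
  -- iteration 1/2 --
  FD 9: (0,0) -> (0,-9) [heading=270, draw]
  BK 10: (0,-9) -> (0,1) [heading=270, draw]
  FD 8: (0,1) -> (0,-7) [heading=270, draw]
  -- iteration 2/2 --
  FD 9: (0,-7) -> (0,-16) [heading=270, draw]
  BK 10: (0,-16) -> (0,-6) [heading=270, draw]
  FD 8: (0,-6) -> (0,-14) [heading=270, draw]
]
RT 180: heading 270 -> 90
FD 14: (0,-14) -> (0,0) [heading=90, draw]
Final: pos=(0,0), heading=90, 7 segment(s) drawn
Segments drawn: 7

Answer: 7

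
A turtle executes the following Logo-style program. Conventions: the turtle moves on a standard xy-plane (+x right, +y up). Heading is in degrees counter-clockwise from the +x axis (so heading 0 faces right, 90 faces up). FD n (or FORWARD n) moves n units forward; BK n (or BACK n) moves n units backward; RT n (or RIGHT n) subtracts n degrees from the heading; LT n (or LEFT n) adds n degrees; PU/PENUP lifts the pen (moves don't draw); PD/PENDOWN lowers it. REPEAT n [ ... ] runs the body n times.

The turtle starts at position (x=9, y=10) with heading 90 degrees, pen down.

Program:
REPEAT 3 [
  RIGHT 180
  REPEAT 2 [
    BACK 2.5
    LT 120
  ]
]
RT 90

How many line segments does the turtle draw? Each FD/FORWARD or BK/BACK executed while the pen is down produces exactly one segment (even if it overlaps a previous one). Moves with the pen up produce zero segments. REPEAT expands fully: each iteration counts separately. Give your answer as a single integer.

Answer: 6

Derivation:
Executing turtle program step by step:
Start: pos=(9,10), heading=90, pen down
REPEAT 3 [
  -- iteration 1/3 --
  RT 180: heading 90 -> 270
  REPEAT 2 [
    -- iteration 1/2 --
    BK 2.5: (9,10) -> (9,12.5) [heading=270, draw]
    LT 120: heading 270 -> 30
    -- iteration 2/2 --
    BK 2.5: (9,12.5) -> (6.835,11.25) [heading=30, draw]
    LT 120: heading 30 -> 150
  ]
  -- iteration 2/3 --
  RT 180: heading 150 -> 330
  REPEAT 2 [
    -- iteration 1/2 --
    BK 2.5: (6.835,11.25) -> (4.67,12.5) [heading=330, draw]
    LT 120: heading 330 -> 90
    -- iteration 2/2 --
    BK 2.5: (4.67,12.5) -> (4.67,10) [heading=90, draw]
    LT 120: heading 90 -> 210
  ]
  -- iteration 3/3 --
  RT 180: heading 210 -> 30
  REPEAT 2 [
    -- iteration 1/2 --
    BK 2.5: (4.67,10) -> (2.505,8.75) [heading=30, draw]
    LT 120: heading 30 -> 150
    -- iteration 2/2 --
    BK 2.5: (2.505,8.75) -> (4.67,7.5) [heading=150, draw]
    LT 120: heading 150 -> 270
  ]
]
RT 90: heading 270 -> 180
Final: pos=(4.67,7.5), heading=180, 6 segment(s) drawn
Segments drawn: 6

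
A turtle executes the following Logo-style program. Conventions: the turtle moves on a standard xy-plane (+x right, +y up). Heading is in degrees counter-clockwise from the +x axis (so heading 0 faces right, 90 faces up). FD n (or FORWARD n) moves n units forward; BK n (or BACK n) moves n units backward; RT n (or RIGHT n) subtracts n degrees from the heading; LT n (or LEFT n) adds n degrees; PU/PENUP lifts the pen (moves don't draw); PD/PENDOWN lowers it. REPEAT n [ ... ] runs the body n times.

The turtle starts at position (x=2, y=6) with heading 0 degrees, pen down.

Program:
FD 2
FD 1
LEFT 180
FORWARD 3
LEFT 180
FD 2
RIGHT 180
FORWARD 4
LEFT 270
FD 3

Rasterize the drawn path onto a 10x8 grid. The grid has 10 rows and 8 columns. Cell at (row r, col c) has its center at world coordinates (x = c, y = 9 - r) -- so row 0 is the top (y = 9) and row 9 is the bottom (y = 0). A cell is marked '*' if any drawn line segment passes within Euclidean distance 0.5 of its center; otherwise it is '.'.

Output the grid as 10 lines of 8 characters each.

Answer: *.......
*.......
*.......
******..
........
........
........
........
........
........

Derivation:
Segment 0: (2,6) -> (4,6)
Segment 1: (4,6) -> (5,6)
Segment 2: (5,6) -> (2,6)
Segment 3: (2,6) -> (4,6)
Segment 4: (4,6) -> (0,6)
Segment 5: (0,6) -> (0,9)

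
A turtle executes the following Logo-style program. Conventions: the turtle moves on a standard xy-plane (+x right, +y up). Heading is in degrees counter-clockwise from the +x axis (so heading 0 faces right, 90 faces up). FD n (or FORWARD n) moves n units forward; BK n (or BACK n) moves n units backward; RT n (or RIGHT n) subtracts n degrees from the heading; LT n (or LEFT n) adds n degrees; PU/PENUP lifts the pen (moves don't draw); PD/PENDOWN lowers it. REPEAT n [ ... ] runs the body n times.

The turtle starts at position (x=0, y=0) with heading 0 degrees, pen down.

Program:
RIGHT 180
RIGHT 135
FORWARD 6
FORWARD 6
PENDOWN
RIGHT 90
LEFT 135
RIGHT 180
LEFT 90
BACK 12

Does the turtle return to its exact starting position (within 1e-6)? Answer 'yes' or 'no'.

Executing turtle program step by step:
Start: pos=(0,0), heading=0, pen down
RT 180: heading 0 -> 180
RT 135: heading 180 -> 45
FD 6: (0,0) -> (4.243,4.243) [heading=45, draw]
FD 6: (4.243,4.243) -> (8.485,8.485) [heading=45, draw]
PD: pen down
RT 90: heading 45 -> 315
LT 135: heading 315 -> 90
RT 180: heading 90 -> 270
LT 90: heading 270 -> 0
BK 12: (8.485,8.485) -> (-3.515,8.485) [heading=0, draw]
Final: pos=(-3.515,8.485), heading=0, 3 segment(s) drawn

Start position: (0, 0)
Final position: (-3.515, 8.485)
Distance = 9.184; >= 1e-6 -> NOT closed

Answer: no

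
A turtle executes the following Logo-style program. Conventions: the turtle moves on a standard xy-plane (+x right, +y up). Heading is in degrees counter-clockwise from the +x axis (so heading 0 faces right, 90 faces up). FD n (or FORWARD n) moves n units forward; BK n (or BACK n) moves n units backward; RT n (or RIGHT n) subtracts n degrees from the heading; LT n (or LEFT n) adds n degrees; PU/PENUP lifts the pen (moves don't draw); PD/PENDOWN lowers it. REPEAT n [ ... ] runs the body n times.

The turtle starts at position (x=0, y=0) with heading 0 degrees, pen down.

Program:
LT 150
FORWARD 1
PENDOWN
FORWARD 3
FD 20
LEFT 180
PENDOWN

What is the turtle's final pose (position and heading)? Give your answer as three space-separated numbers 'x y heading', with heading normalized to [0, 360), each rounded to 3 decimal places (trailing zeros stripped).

Executing turtle program step by step:
Start: pos=(0,0), heading=0, pen down
LT 150: heading 0 -> 150
FD 1: (0,0) -> (-0.866,0.5) [heading=150, draw]
PD: pen down
FD 3: (-0.866,0.5) -> (-3.464,2) [heading=150, draw]
FD 20: (-3.464,2) -> (-20.785,12) [heading=150, draw]
LT 180: heading 150 -> 330
PD: pen down
Final: pos=(-20.785,12), heading=330, 3 segment(s) drawn

Answer: -20.785 12 330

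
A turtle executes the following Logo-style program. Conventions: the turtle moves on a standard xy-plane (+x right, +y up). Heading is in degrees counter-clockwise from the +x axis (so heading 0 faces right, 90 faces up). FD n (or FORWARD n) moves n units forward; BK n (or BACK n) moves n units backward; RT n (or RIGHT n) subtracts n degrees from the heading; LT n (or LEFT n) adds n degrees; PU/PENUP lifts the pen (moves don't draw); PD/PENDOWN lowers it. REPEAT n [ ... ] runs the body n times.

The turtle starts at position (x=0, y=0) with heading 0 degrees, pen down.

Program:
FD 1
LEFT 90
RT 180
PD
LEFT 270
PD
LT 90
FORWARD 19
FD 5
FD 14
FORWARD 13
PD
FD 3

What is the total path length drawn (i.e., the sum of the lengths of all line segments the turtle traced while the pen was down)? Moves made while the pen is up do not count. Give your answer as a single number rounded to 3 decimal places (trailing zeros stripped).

Answer: 55

Derivation:
Executing turtle program step by step:
Start: pos=(0,0), heading=0, pen down
FD 1: (0,0) -> (1,0) [heading=0, draw]
LT 90: heading 0 -> 90
RT 180: heading 90 -> 270
PD: pen down
LT 270: heading 270 -> 180
PD: pen down
LT 90: heading 180 -> 270
FD 19: (1,0) -> (1,-19) [heading=270, draw]
FD 5: (1,-19) -> (1,-24) [heading=270, draw]
FD 14: (1,-24) -> (1,-38) [heading=270, draw]
FD 13: (1,-38) -> (1,-51) [heading=270, draw]
PD: pen down
FD 3: (1,-51) -> (1,-54) [heading=270, draw]
Final: pos=(1,-54), heading=270, 6 segment(s) drawn

Segment lengths:
  seg 1: (0,0) -> (1,0), length = 1
  seg 2: (1,0) -> (1,-19), length = 19
  seg 3: (1,-19) -> (1,-24), length = 5
  seg 4: (1,-24) -> (1,-38), length = 14
  seg 5: (1,-38) -> (1,-51), length = 13
  seg 6: (1,-51) -> (1,-54), length = 3
Total = 55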